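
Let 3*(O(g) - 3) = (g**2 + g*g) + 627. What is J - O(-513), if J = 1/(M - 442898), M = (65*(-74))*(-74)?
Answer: -15274868365/86958 ≈ -1.7566e+5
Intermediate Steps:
M = 355940 (M = -4810*(-74) = 355940)
J = -1/86958 (J = 1/(355940 - 442898) = 1/(-86958) = -1/86958 ≈ -1.1500e-5)
O(g) = 212 + 2*g**2/3 (O(g) = 3 + ((g**2 + g*g) + 627)/3 = 3 + ((g**2 + g**2) + 627)/3 = 3 + (2*g**2 + 627)/3 = 3 + (627 + 2*g**2)/3 = 3 + (209 + 2*g**2/3) = 212 + 2*g**2/3)
J - O(-513) = -1/86958 - (212 + (2/3)*(-513)**2) = -1/86958 - (212 + (2/3)*263169) = -1/86958 - (212 + 175446) = -1/86958 - 1*175658 = -1/86958 - 175658 = -15274868365/86958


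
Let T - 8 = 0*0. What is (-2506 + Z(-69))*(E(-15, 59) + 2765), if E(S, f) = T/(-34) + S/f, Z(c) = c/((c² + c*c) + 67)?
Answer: -66630765718812/9617767 ≈ -6.9279e+6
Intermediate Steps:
T = 8 (T = 8 + 0*0 = 8 + 0 = 8)
Z(c) = c/(67 + 2*c²) (Z(c) = c/((c² + c²) + 67) = c/(2*c² + 67) = c/(67 + 2*c²))
E(S, f) = -4/17 + S/f (E(S, f) = 8/(-34) + S/f = 8*(-1/34) + S/f = -4/17 + S/f)
(-2506 + Z(-69))*(E(-15, 59) + 2765) = (-2506 - 69/(67 + 2*(-69)²))*((-4/17 - 15/59) + 2765) = (-2506 - 69/(67 + 2*4761))*((-4/17 - 15*1/59) + 2765) = (-2506 - 69/(67 + 9522))*((-4/17 - 15/59) + 2765) = (-2506 - 69/9589)*(-491/1003 + 2765) = (-2506 - 69*1/9589)*(2772804/1003) = (-2506 - 69/9589)*(2772804/1003) = -24030103/9589*2772804/1003 = -66630765718812/9617767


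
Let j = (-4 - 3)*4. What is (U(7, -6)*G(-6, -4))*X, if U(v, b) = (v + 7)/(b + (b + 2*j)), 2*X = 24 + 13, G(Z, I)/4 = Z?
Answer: 1554/17 ≈ 91.412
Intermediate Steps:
G(Z, I) = 4*Z
X = 37/2 (X = (24 + 13)/2 = (½)*37 = 37/2 ≈ 18.500)
j = -28 (j = -7*4 = -28)
U(v, b) = (7 + v)/(-56 + 2*b) (U(v, b) = (v + 7)/(b + (b + 2*(-28))) = (7 + v)/(b + (b - 56)) = (7 + v)/(b + (-56 + b)) = (7 + v)/(-56 + 2*b))
(U(7, -6)*G(-6, -4))*X = (((7 + 7)/(2*(-28 - 6)))*(4*(-6)))*(37/2) = (((½)*14/(-34))*(-24))*(37/2) = (((½)*(-1/34)*14)*(-24))*(37/2) = -7/34*(-24)*(37/2) = (84/17)*(37/2) = 1554/17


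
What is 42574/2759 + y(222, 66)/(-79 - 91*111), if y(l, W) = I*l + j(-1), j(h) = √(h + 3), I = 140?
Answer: 17382680/1404331 - √2/10180 ≈ 12.378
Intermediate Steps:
j(h) = √(3 + h)
y(l, W) = √2 + 140*l (y(l, W) = 140*l + √(3 - 1) = 140*l + √2 = √2 + 140*l)
42574/2759 + y(222, 66)/(-79 - 91*111) = 42574/2759 + (√2 + 140*222)/(-79 - 91*111) = 42574*(1/2759) + (√2 + 31080)/(-79 - 10101) = 42574/2759 + (31080 + √2)/(-10180) = 42574/2759 + (31080 + √2)*(-1/10180) = 42574/2759 + (-1554/509 - √2/10180) = 17382680/1404331 - √2/10180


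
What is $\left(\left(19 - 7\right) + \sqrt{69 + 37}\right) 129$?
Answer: $1548 + 129 \sqrt{106} \approx 2876.1$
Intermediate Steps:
$\left(\left(19 - 7\right) + \sqrt{69 + 37}\right) 129 = \left(\left(19 - 7\right) + \sqrt{106}\right) 129 = \left(12 + \sqrt{106}\right) 129 = 1548 + 129 \sqrt{106}$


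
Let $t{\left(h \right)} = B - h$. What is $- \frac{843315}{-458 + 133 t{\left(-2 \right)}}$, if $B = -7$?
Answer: $\frac{843315}{1123} \approx 750.95$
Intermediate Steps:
$t{\left(h \right)} = -7 - h$
$- \frac{843315}{-458 + 133 t{\left(-2 \right)}} = - \frac{843315}{-458 + 133 \left(-7 - -2\right)} = - \frac{843315}{-458 + 133 \left(-7 + 2\right)} = - \frac{843315}{-458 + 133 \left(-5\right)} = - \frac{843315}{-458 - 665} = - \frac{843315}{-1123} = \left(-843315\right) \left(- \frac{1}{1123}\right) = \frac{843315}{1123}$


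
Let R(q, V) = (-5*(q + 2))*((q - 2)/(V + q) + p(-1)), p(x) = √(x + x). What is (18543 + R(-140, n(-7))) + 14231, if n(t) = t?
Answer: 1638586/49 + 690*I*√2 ≈ 33441.0 + 975.81*I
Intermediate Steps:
p(x) = √2*√x (p(x) = √(2*x) = √2*√x)
R(q, V) = (-10 - 5*q)*(I*√2 + (-2 + q)/(V + q)) (R(q, V) = (-5*(q + 2))*((q - 2)/(V + q) + √2*√(-1)) = (-5*(2 + q))*((-2 + q)/(V + q) + √2*I) = (-10 - 5*q)*((-2 + q)/(V + q) + I*√2) = (-10 - 5*q)*(I*√2 + (-2 + q)/(V + q)))
(18543 + R(-140, n(-7))) + 14231 = (18543 + 5*(4 - 1*(-140)² - 1*I*√2*(-140)² - 2*I*(-7)*√2 - 2*I*(-140)*√2 - 1*I*(-7)*(-140)*√2)/(-7 - 140)) + 14231 = (18543 + 5*(4 - 1*19600 - 1*I*√2*19600 + 14*I*√2 + 280*I*√2 - 980*I*√2)/(-147)) + 14231 = (18543 + 5*(-1/147)*(4 - 19600 - 19600*I*√2 + 14*I*√2 + 280*I*√2 - 980*I*√2)) + 14231 = (18543 + 5*(-1/147)*(-19596 - 20286*I*√2)) + 14231 = (18543 + (32660/49 + 690*I*√2)) + 14231 = (941267/49 + 690*I*√2) + 14231 = 1638586/49 + 690*I*√2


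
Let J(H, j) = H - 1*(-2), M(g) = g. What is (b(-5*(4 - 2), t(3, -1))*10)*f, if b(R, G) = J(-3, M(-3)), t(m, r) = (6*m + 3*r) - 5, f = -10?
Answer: 100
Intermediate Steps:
J(H, j) = 2 + H (J(H, j) = H + 2 = 2 + H)
t(m, r) = -5 + 3*r + 6*m (t(m, r) = (3*r + 6*m) - 5 = -5 + 3*r + 6*m)
b(R, G) = -1 (b(R, G) = 2 - 3 = -1)
(b(-5*(4 - 2), t(3, -1))*10)*f = -1*10*(-10) = -10*(-10) = 100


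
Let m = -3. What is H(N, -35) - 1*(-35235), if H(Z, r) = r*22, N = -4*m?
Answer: 34465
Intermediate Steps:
N = 12 (N = -4*(-3) = 12)
H(Z, r) = 22*r
H(N, -35) - 1*(-35235) = 22*(-35) - 1*(-35235) = -770 + 35235 = 34465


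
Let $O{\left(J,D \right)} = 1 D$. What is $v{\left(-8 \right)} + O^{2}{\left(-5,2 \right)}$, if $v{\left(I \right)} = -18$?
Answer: $-14$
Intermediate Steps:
$O{\left(J,D \right)} = D$
$v{\left(-8 \right)} + O^{2}{\left(-5,2 \right)} = -18 + 2^{2} = -18 + 4 = -14$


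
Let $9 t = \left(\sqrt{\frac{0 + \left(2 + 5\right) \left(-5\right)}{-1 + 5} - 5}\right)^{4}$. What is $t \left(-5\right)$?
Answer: $- \frac{15125}{144} \approx -105.03$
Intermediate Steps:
$t = \frac{3025}{144}$ ($t = \frac{\left(\sqrt{\frac{0 + \left(2 + 5\right) \left(-5\right)}{-1 + 5} - 5}\right)^{4}}{9} = \frac{\left(\sqrt{\frac{0 + 7 \left(-5\right)}{4} - 5}\right)^{4}}{9} = \frac{\left(\sqrt{\left(0 - 35\right) \frac{1}{4} - 5}\right)^{4}}{9} = \frac{\left(\sqrt{\left(-35\right) \frac{1}{4} - 5}\right)^{4}}{9} = \frac{\left(\sqrt{- \frac{35}{4} - 5}\right)^{4}}{9} = \frac{\left(\sqrt{- \frac{55}{4}}\right)^{4}}{9} = \frac{\left(\frac{i \sqrt{55}}{2}\right)^{4}}{9} = \frac{1}{9} \cdot \frac{3025}{16} = \frac{3025}{144} \approx 21.007$)
$t \left(-5\right) = \frac{3025}{144} \left(-5\right) = - \frac{15125}{144}$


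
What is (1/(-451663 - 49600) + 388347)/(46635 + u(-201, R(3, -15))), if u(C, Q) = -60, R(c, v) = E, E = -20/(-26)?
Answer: 38932796452/4669264845 ≈ 8.3381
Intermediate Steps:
E = 10/13 (E = -20*(-1/26) = 10/13 ≈ 0.76923)
R(c, v) = 10/13
(1/(-451663 - 49600) + 388347)/(46635 + u(-201, R(3, -15))) = (1/(-451663 - 49600) + 388347)/(46635 - 60) = (1/(-501263) + 388347)/46575 = (-1/501263 + 388347)*(1/46575) = (194663982260/501263)*(1/46575) = 38932796452/4669264845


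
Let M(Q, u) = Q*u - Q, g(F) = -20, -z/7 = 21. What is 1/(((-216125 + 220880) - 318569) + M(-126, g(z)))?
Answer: -1/311168 ≈ -3.2137e-6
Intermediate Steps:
z = -147 (z = -7*21 = -147)
M(Q, u) = -Q + Q*u
1/(((-216125 + 220880) - 318569) + M(-126, g(z))) = 1/(((-216125 + 220880) - 318569) - 126*(-1 - 20)) = 1/((4755 - 318569) - 126*(-21)) = 1/(-313814 + 2646) = 1/(-311168) = -1/311168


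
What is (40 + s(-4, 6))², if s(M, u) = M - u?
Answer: 900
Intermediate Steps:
(40 + s(-4, 6))² = (40 + (-4 - 1*6))² = (40 + (-4 - 6))² = (40 - 10)² = 30² = 900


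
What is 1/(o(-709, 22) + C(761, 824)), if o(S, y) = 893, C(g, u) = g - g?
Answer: 1/893 ≈ 0.0011198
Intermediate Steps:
C(g, u) = 0
1/(o(-709, 22) + C(761, 824)) = 1/(893 + 0) = 1/893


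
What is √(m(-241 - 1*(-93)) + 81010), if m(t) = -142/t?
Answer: √443616014/74 ≈ 284.62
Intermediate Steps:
√(m(-241 - 1*(-93)) + 81010) = √(-142/(-241 - 1*(-93)) + 81010) = √(-142/(-241 + 93) + 81010) = √(-142/(-148) + 81010) = √(-142*(-1/148) + 81010) = √(71/74 + 81010) = √(5994811/74) = √443616014/74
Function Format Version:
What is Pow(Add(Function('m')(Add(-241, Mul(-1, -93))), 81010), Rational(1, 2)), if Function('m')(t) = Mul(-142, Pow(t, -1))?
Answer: Mul(Rational(1, 74), Pow(443616014, Rational(1, 2))) ≈ 284.62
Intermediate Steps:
Pow(Add(Function('m')(Add(-241, Mul(-1, -93))), 81010), Rational(1, 2)) = Pow(Add(Mul(-142, Pow(Add(-241, Mul(-1, -93)), -1)), 81010), Rational(1, 2)) = Pow(Add(Mul(-142, Pow(Add(-241, 93), -1)), 81010), Rational(1, 2)) = Pow(Add(Mul(-142, Pow(-148, -1)), 81010), Rational(1, 2)) = Pow(Add(Mul(-142, Rational(-1, 148)), 81010), Rational(1, 2)) = Pow(Add(Rational(71, 74), 81010), Rational(1, 2)) = Pow(Rational(5994811, 74), Rational(1, 2)) = Mul(Rational(1, 74), Pow(443616014, Rational(1, 2)))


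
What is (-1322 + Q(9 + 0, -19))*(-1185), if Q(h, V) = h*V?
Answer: 1769205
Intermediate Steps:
Q(h, V) = V*h
(-1322 + Q(9 + 0, -19))*(-1185) = (-1322 - 19*(9 + 0))*(-1185) = (-1322 - 19*9)*(-1185) = (-1322 - 171)*(-1185) = -1493*(-1185) = 1769205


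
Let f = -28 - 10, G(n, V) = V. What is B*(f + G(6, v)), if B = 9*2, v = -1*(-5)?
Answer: -594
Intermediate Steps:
v = 5
f = -38
B = 18
B*(f + G(6, v)) = 18*(-38 + 5) = 18*(-33) = -594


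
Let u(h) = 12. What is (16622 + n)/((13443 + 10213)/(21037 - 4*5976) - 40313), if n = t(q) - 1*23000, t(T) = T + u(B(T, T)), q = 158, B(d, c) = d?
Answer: 17798336/115601027 ≈ 0.15396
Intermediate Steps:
t(T) = 12 + T (t(T) = T + 12 = 12 + T)
n = -22830 (n = (12 + 158) - 1*23000 = 170 - 23000 = -22830)
(16622 + n)/((13443 + 10213)/(21037 - 4*5976) - 40313) = (16622 - 22830)/((13443 + 10213)/(21037 - 4*5976) - 40313) = -6208/(23656/(21037 - 23904) - 40313) = -6208/(23656/(-2867) - 40313) = -6208/(23656*(-1/2867) - 40313) = -6208/(-23656/2867 - 40313) = -6208/(-115601027/2867) = -6208*(-2867/115601027) = 17798336/115601027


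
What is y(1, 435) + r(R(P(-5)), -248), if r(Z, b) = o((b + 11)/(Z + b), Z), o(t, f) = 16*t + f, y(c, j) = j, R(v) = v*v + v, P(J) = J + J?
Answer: 549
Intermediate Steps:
P(J) = 2*J
R(v) = v + v² (R(v) = v² + v = v + v²)
o(t, f) = f + 16*t
r(Z, b) = Z + 16*(11 + b)/(Z + b) (r(Z, b) = Z + 16*((b + 11)/(Z + b)) = Z + 16*((11 + b)/(Z + b)) = Z + 16*(11 + b)/(Z + b))
y(1, 435) + r(R(P(-5)), -248) = 435 + (176 + 16*(-248) + ((2*(-5))*(1 + 2*(-5)))*((2*(-5))*(1 + 2*(-5)) - 248))/((2*(-5))*(1 + 2*(-5)) - 248) = 435 + (176 - 3968 + (-10*(1 - 10))*(-10*(1 - 10) - 248))/(-10*(1 - 10) - 248) = 435 + (176 - 3968 + (-10*(-9))*(-10*(-9) - 248))/(-10*(-9) - 248) = 435 + (176 - 3968 + 90*(90 - 248))/(90 - 248) = 435 + (176 - 3968 + 90*(-158))/(-158) = 435 - (176 - 3968 - 14220)/158 = 435 - 1/158*(-18012) = 435 + 114 = 549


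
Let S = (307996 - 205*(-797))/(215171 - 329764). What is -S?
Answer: 471381/114593 ≈ 4.1135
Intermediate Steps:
S = -471381/114593 (S = (307996 + 163385)/(-114593) = 471381*(-1/114593) = -471381/114593 ≈ -4.1135)
-S = -1*(-471381/114593) = 471381/114593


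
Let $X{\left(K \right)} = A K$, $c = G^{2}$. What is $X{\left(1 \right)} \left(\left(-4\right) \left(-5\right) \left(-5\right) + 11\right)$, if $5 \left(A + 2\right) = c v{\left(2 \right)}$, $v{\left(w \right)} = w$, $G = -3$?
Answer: $- \frac{712}{5} \approx -142.4$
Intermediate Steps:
$c = 9$ ($c = \left(-3\right)^{2} = 9$)
$A = \frac{8}{5}$ ($A = -2 + \frac{9 \cdot 2}{5} = -2 + \frac{1}{5} \cdot 18 = -2 + \frac{18}{5} = \frac{8}{5} \approx 1.6$)
$X{\left(K \right)} = \frac{8 K}{5}$
$X{\left(1 \right)} \left(\left(-4\right) \left(-5\right) \left(-5\right) + 11\right) = \frac{8}{5} \cdot 1 \left(\left(-4\right) \left(-5\right) \left(-5\right) + 11\right) = \frac{8 \left(20 \left(-5\right) + 11\right)}{5} = \frac{8 \left(-100 + 11\right)}{5} = \frac{8}{5} \left(-89\right) = - \frac{712}{5}$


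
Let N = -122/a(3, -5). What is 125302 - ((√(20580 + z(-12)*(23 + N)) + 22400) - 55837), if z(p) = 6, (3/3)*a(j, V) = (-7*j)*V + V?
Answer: 158739 - √517767/5 ≈ 1.5860e+5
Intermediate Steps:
a(j, V) = V - 7*V*j (a(j, V) = (-7*j)*V + V = -7*V*j + V = V - 7*V*j)
N = -61/50 (N = -122*(-1/(5*(1 - 7*3))) = -122*(-1/(5*(1 - 21))) = -122/((-5*(-20))) = -122/100 = -122*1/100 = -61/50 ≈ -1.2200)
125302 - ((√(20580 + z(-12)*(23 + N)) + 22400) - 55837) = 125302 - ((√(20580 + 6*(23 - 61/50)) + 22400) - 55837) = 125302 - ((√(20580 + 6*(1089/50)) + 22400) - 55837) = 125302 - ((√(20580 + 3267/25) + 22400) - 55837) = 125302 - ((√(517767/25) + 22400) - 55837) = 125302 - ((√517767/5 + 22400) - 55837) = 125302 - ((22400 + √517767/5) - 55837) = 125302 - (-33437 + √517767/5) = 125302 + (33437 - √517767/5) = 158739 - √517767/5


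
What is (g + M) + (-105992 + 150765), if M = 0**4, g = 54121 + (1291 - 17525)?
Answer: 82660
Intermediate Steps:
g = 37887 (g = 54121 - 16234 = 37887)
M = 0
(g + M) + (-105992 + 150765) = (37887 + 0) + (-105992 + 150765) = 37887 + 44773 = 82660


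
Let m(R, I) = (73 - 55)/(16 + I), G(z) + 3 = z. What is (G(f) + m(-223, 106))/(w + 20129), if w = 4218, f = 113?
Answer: 6719/1485167 ≈ 0.0045241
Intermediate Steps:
G(z) = -3 + z
m(R, I) = 18/(16 + I)
(G(f) + m(-223, 106))/(w + 20129) = ((-3 + 113) + 18/(16 + 106))/(4218 + 20129) = (110 + 18/122)/24347 = (110 + 18*(1/122))*(1/24347) = (110 + 9/61)*(1/24347) = (6719/61)*(1/24347) = 6719/1485167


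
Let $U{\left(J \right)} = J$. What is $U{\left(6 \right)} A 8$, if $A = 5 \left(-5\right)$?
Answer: $-1200$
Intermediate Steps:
$A = -25$
$U{\left(6 \right)} A 8 = 6 \left(-25\right) 8 = \left(-150\right) 8 = -1200$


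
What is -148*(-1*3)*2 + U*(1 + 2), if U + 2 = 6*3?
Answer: 936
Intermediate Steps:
U = 16 (U = -2 + 6*3 = -2 + 18 = 16)
-148*(-1*3)*2 + U*(1 + 2) = -148*(-1*3)*2 + 16*(1 + 2) = -(-444)*2 + 16*3 = -148*(-6) + 48 = 888 + 48 = 936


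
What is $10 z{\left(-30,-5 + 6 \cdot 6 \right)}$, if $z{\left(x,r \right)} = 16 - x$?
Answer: $460$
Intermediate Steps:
$10 z{\left(-30,-5 + 6 \cdot 6 \right)} = 10 \left(16 - -30\right) = 10 \left(16 + 30\right) = 10 \cdot 46 = 460$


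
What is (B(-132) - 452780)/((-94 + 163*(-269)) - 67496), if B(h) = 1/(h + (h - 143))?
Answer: 184281461/45354859 ≈ 4.0631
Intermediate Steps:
B(h) = 1/(-143 + 2*h) (B(h) = 1/(h + (-143 + h)) = 1/(-143 + 2*h))
(B(-132) - 452780)/((-94 + 163*(-269)) - 67496) = (1/(-143 + 2*(-132)) - 452780)/((-94 + 163*(-269)) - 67496) = (1/(-143 - 264) - 452780)/((-94 - 43847) - 67496) = (1/(-407) - 452780)/(-43941 - 67496) = (-1/407 - 452780)/(-111437) = -184281461/407*(-1/111437) = 184281461/45354859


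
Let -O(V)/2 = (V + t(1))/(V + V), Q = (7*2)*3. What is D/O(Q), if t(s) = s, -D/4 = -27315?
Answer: -4588920/43 ≈ -1.0672e+5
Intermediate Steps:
D = 109260 (D = -4*(-27315) = 109260)
Q = 42 (Q = 14*3 = 42)
O(V) = -(1 + V)/V (O(V) = -2*(V + 1)/(V + V) = -2*(1 + V)/(2*V) = -2*(1 + V)*1/(2*V) = -(1 + V)/V)
D/O(Q) = 109260/(((-1 - 1*42)/42)) = 109260/(((-1 - 42)/42)) = 109260/(((1/42)*(-43))) = 109260/(-43/42) = 109260*(-42/43) = -4588920/43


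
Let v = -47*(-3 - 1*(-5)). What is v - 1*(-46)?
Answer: -48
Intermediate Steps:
v = -94 (v = -47*(-3 + 5) = -47*2 = -94)
v - 1*(-46) = -94 - 1*(-46) = -94 + 46 = -48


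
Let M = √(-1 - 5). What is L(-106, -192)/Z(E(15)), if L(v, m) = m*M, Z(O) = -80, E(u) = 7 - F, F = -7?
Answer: 12*I*√6/5 ≈ 5.8788*I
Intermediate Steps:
M = I*√6 (M = √(-6) = I*√6 ≈ 2.4495*I)
E(u) = 14 (E(u) = 7 - 1*(-7) = 7 + 7 = 14)
L(v, m) = I*m*√6 (L(v, m) = m*(I*√6) = I*m*√6)
L(-106, -192)/Z(E(15)) = (I*(-192)*√6)/(-80) = -192*I*√6*(-1/80) = 12*I*√6/5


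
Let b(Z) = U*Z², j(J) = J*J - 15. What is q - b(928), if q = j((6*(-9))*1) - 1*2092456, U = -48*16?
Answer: 659299757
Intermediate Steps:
U = -768
j(J) = -15 + J² (j(J) = J² - 15 = -15 + J²)
b(Z) = -768*Z²
q = -2089555 (q = (-15 + ((6*(-9))*1)²) - 1*2092456 = (-15 + (-54*1)²) - 2092456 = (-15 + (-54)²) - 2092456 = (-15 + 2916) - 2092456 = 2901 - 2092456 = -2089555)
q - b(928) = -2089555 - (-768)*928² = -2089555 - (-768)*861184 = -2089555 - 1*(-661389312) = -2089555 + 661389312 = 659299757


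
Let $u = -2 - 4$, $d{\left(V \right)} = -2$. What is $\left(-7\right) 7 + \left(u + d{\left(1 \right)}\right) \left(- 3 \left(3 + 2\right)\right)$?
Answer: $71$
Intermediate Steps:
$u = -6$
$\left(-7\right) 7 + \left(u + d{\left(1 \right)}\right) \left(- 3 \left(3 + 2\right)\right) = \left(-7\right) 7 + \left(-6 - 2\right) \left(- 3 \left(3 + 2\right)\right) = -49 - 8 \left(\left(-3\right) 5\right) = -49 - -120 = -49 + 120 = 71$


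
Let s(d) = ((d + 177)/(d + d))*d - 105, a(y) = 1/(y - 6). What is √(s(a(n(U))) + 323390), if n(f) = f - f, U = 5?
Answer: √11641443/6 ≈ 568.66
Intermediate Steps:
n(f) = 0
a(y) = 1/(-6 + y)
s(d) = -33/2 + d/2 (s(d) = ((177 + d)/((2*d)))*d - 105 = ((177 + d)*(1/(2*d)))*d - 105 = ((177 + d)/(2*d))*d - 105 = (177/2 + d/2) - 105 = -33/2 + d/2)
√(s(a(n(U))) + 323390) = √((-33/2 + 1/(2*(-6 + 0))) + 323390) = √((-33/2 + (½)/(-6)) + 323390) = √((-33/2 + (½)*(-⅙)) + 323390) = √((-33/2 - 1/12) + 323390) = √(-199/12 + 323390) = √(3880481/12) = √11641443/6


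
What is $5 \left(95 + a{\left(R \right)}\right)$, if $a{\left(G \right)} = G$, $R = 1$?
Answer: $480$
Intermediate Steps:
$5 \left(95 + a{\left(R \right)}\right) = 5 \left(95 + 1\right) = 5 \cdot 96 = 480$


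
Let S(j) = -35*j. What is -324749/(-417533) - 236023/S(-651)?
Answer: -91147985294/9513489405 ≈ -9.5809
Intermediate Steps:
-324749/(-417533) - 236023/S(-651) = -324749/(-417533) - 236023/((-35*(-651))) = -324749*(-1/417533) - 236023/22785 = 324749/417533 - 236023*1/22785 = 324749/417533 - 236023/22785 = -91147985294/9513489405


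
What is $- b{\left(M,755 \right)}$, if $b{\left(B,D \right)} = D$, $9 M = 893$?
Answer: $-755$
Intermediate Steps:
$M = \frac{893}{9}$ ($M = \frac{1}{9} \cdot 893 = \frac{893}{9} \approx 99.222$)
$- b{\left(M,755 \right)} = \left(-1\right) 755 = -755$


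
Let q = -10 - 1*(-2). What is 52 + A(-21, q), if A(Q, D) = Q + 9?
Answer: 40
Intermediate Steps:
q = -8 (q = -10 + 2 = -8)
A(Q, D) = 9 + Q
52 + A(-21, q) = 52 + (9 - 21) = 52 - 12 = 40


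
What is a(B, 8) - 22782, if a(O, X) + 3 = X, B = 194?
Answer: -22777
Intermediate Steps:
a(O, X) = -3 + X
a(B, 8) - 22782 = (-3 + 8) - 22782 = 5 - 22782 = -22777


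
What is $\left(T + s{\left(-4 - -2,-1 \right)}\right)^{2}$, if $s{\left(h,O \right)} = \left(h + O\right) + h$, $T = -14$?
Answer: $361$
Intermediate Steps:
$s{\left(h,O \right)} = O + 2 h$ ($s{\left(h,O \right)} = \left(O + h\right) + h = O + 2 h$)
$\left(T + s{\left(-4 - -2,-1 \right)}\right)^{2} = \left(-14 + \left(-1 + 2 \left(-4 - -2\right)\right)\right)^{2} = \left(-14 + \left(-1 + 2 \left(-4 + 2\right)\right)\right)^{2} = \left(-14 + \left(-1 + 2 \left(-2\right)\right)\right)^{2} = \left(-14 - 5\right)^{2} = \left(-19\right)^{2} = 361$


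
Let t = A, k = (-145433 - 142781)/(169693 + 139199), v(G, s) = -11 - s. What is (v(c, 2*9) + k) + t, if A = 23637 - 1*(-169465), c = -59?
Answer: 29819208451/154446 ≈ 1.9307e+5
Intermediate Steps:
k = -144107/154446 (k = -288214/308892 = -288214*1/308892 = -144107/154446 ≈ -0.93306)
A = 193102 (A = 23637 + 169465 = 193102)
t = 193102
(v(c, 2*9) + k) + t = ((-11 - 2*9) - 144107/154446) + 193102 = ((-11 - 1*18) - 144107/154446) + 193102 = ((-11 - 18) - 144107/154446) + 193102 = (-29 - 144107/154446) + 193102 = -4623041/154446 + 193102 = 29819208451/154446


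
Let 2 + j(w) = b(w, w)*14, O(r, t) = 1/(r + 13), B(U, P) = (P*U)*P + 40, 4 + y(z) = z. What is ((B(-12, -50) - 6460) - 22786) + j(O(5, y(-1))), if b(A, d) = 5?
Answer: -59138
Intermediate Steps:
y(z) = -4 + z
B(U, P) = 40 + U*P² (B(U, P) = U*P² + 40 = 40 + U*P²)
O(r, t) = 1/(13 + r)
j(w) = 68 (j(w) = -2 + 5*14 = -2 + 70 = 68)
((B(-12, -50) - 6460) - 22786) + j(O(5, y(-1))) = (((40 - 12*(-50)²) - 6460) - 22786) + 68 = (((40 - 12*2500) - 6460) - 22786) + 68 = (((40 - 30000) - 6460) - 22786) + 68 = ((-29960 - 6460) - 22786) + 68 = (-36420 - 22786) + 68 = -59206 + 68 = -59138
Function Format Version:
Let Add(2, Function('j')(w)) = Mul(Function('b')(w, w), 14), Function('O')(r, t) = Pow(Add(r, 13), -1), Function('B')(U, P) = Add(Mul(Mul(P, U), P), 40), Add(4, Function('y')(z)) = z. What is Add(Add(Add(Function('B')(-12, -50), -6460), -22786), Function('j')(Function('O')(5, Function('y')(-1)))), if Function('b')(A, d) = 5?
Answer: -59138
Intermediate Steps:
Function('y')(z) = Add(-4, z)
Function('B')(U, P) = Add(40, Mul(U, Pow(P, 2))) (Function('B')(U, P) = Add(Mul(U, Pow(P, 2)), 40) = Add(40, Mul(U, Pow(P, 2))))
Function('O')(r, t) = Pow(Add(13, r), -1)
Function('j')(w) = 68 (Function('j')(w) = Add(-2, Mul(5, 14)) = Add(-2, 70) = 68)
Add(Add(Add(Function('B')(-12, -50), -6460), -22786), Function('j')(Function('O')(5, Function('y')(-1)))) = Add(Add(Add(Add(40, Mul(-12, Pow(-50, 2))), -6460), -22786), 68) = Add(Add(Add(Add(40, Mul(-12, 2500)), -6460), -22786), 68) = Add(Add(Add(Add(40, -30000), -6460), -22786), 68) = Add(Add(Add(-29960, -6460), -22786), 68) = Add(Add(-36420, -22786), 68) = Add(-59206, 68) = -59138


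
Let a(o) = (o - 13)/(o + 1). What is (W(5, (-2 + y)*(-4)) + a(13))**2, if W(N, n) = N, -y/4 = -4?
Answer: 25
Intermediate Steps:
y = 16 (y = -4*(-4) = 16)
a(o) = (-13 + o)/(1 + o)
(W(5, (-2 + y)*(-4)) + a(13))**2 = (5 + (-13 + 13)/(1 + 13))**2 = (5 + 0/14)**2 = (5 + (1/14)*0)**2 = (5 + 0)**2 = 5**2 = 25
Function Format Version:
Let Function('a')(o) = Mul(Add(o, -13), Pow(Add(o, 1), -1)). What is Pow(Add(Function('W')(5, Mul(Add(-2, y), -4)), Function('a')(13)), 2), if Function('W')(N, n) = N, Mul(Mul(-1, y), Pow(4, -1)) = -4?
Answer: 25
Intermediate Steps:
y = 16 (y = Mul(-4, -4) = 16)
Function('a')(o) = Mul(Pow(Add(1, o), -1), Add(-13, o)) (Function('a')(o) = Mul(Add(-13, o), Pow(Add(1, o), -1)) = Mul(Pow(Add(1, o), -1), Add(-13, o)))
Pow(Add(Function('W')(5, Mul(Add(-2, y), -4)), Function('a')(13)), 2) = Pow(Add(5, Mul(Pow(Add(1, 13), -1), Add(-13, 13))), 2) = Pow(Add(5, Mul(Pow(14, -1), 0)), 2) = Pow(Add(5, Mul(Rational(1, 14), 0)), 2) = Pow(Add(5, 0), 2) = Pow(5, 2) = 25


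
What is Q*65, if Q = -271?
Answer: -17615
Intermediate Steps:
Q*65 = -271*65 = -17615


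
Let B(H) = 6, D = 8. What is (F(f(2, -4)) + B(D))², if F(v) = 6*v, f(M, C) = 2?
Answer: 324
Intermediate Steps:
(F(f(2, -4)) + B(D))² = (6*2 + 6)² = (12 + 6)² = 18² = 324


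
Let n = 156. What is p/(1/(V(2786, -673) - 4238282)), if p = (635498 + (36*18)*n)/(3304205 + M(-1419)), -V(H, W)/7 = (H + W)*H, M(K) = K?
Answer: -16737446624344/1651393 ≈ -1.0135e+7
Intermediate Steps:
V(H, W) = -7*H*(H + W) (V(H, W) = -7*(H + W)*H = -7*H*(H + W))
p = 368293/1651393 (p = (635498 + (36*18)*156)/(3304205 - 1419) = (635498 + 648*156)/3302786 = (635498 + 101088)*(1/3302786) = 736586*(1/3302786) = 368293/1651393 ≈ 0.22302)
p/(1/(V(2786, -673) - 4238282)) = 368293/(1651393*(1/(-7*2786*(2786 - 673) - 4238282))) = 368293/(1651393*(1/(-7*2786*2113 - 4238282))) = 368293/(1651393*(1/(-41207726 - 4238282))) = 368293/(1651393*(1/(-45446008))) = 368293/(1651393*(-1/45446008)) = (368293/1651393)*(-45446008) = -16737446624344/1651393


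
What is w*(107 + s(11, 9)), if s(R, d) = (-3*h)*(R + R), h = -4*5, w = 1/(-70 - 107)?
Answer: -1427/177 ≈ -8.0621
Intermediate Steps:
w = -1/177 (w = 1/(-177) = -1/177 ≈ -0.0056497)
h = -20
s(R, d) = 120*R (s(R, d) = (-3*(-20))*(R + R) = 60*(2*R) = 120*R)
w*(107 + s(11, 9)) = -(107 + 120*11)/177 = -(107 + 1320)/177 = -1/177*1427 = -1427/177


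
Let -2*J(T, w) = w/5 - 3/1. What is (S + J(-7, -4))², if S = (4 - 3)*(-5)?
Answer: 961/100 ≈ 9.6100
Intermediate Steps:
S = -5 (S = 1*(-5) = -5)
J(T, w) = 3/2 - w/10 (J(T, w) = -(w/5 - 3/1)/2 = -(w*(⅕) - 3*1)/2 = -(w/5 - 3)/2 = -(-3 + w/5)/2 = 3/2 - w/10)
(S + J(-7, -4))² = (-5 + (3/2 - ⅒*(-4)))² = (-5 + (3/2 + ⅖))² = (-5 + 19/10)² = (-31/10)² = 961/100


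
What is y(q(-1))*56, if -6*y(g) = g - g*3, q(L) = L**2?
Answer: 56/3 ≈ 18.667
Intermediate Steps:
y(g) = g/3 (y(g) = -(g - g*3)/6 = -(g - 3*g)/6 = -(-1)*g/3 = g/3)
y(q(-1))*56 = ((1/3)*(-1)**2)*56 = ((1/3)*1)*56 = (1/3)*56 = 56/3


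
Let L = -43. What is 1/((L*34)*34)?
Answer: -1/49708 ≈ -2.0117e-5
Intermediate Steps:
1/((L*34)*34) = 1/(-43*34*34) = 1/(-1462*34) = 1/(-49708) = -1/49708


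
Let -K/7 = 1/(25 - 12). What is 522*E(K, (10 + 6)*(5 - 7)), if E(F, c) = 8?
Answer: 4176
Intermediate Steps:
K = -7/13 (K = -7/(25 - 12) = -7/13 ≈ -0.53846)
522*E(K, (10 + 6)*(5 - 7)) = 522*8 = 4176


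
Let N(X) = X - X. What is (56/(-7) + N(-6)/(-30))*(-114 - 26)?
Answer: 1120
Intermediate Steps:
N(X) = 0
(56/(-7) + N(-6)/(-30))*(-114 - 26) = (56/(-7) + 0/(-30))*(-114 - 26) = (56*(-⅐) + 0*(-1/30))*(-140) = (-8 + 0)*(-140) = -8*(-140) = 1120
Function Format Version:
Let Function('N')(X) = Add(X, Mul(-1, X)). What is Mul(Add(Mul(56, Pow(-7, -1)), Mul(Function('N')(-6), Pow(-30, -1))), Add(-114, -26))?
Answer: 1120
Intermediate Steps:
Function('N')(X) = 0
Mul(Add(Mul(56, Pow(-7, -1)), Mul(Function('N')(-6), Pow(-30, -1))), Add(-114, -26)) = Mul(Add(Mul(56, Pow(-7, -1)), Mul(0, Pow(-30, -1))), Add(-114, -26)) = Mul(Add(Mul(56, Rational(-1, 7)), Mul(0, Rational(-1, 30))), -140) = Mul(Add(-8, 0), -140) = Mul(-8, -140) = 1120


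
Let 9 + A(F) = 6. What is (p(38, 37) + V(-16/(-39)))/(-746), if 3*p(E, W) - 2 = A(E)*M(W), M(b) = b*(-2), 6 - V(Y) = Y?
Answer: -1565/14547 ≈ -0.10758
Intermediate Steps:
A(F) = -3 (A(F) = -9 + 6 = -3)
V(Y) = 6 - Y
M(b) = -2*b
p(E, W) = ⅔ + 2*W (p(E, W) = ⅔ + (-(-6)*W)/3 = ⅔ + (6*W)/3 = ⅔ + 2*W)
(p(38, 37) + V(-16/(-39)))/(-746) = ((⅔ + 2*37) + (6 - (-16)/(-39)))/(-746) = -((⅔ + 74) + (6 - (-16)*(-1)/39))/746 = -(224/3 + (6 - 1*16/39))/746 = -(224/3 + (6 - 16/39))/746 = -(224/3 + 218/39)/746 = -1/746*3130/39 = -1565/14547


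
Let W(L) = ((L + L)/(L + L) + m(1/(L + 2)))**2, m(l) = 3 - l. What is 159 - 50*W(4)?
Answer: -10363/18 ≈ -575.72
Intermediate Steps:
W(L) = (4 - 1/(2 + L))**2 (W(L) = ((L + L)/(L + L) + (3 - 1/(L + 2)))**2 = ((2*L)/((2*L)) + (3 - 1/(2 + L)))**2 = ((2*L)*(1/(2*L)) + (3 - 1/(2 + L)))**2 = (1 + (3 - 1/(2 + L)))**2 = (4 - 1/(2 + L))**2)
159 - 50*W(4) = 159 - 50*(7 + 4*4)**2/(2 + 4)**2 = 159 - 50*(7 + 16)**2/6**2 = 159 - 25*23**2/18 = 159 - 25*529/18 = 159 - 50*529/36 = 159 - 13225/18 = -10363/18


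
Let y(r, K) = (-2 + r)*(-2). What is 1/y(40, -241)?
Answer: -1/76 ≈ -0.013158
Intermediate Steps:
y(r, K) = 4 - 2*r
1/y(40, -241) = 1/(4 - 2*40) = 1/(4 - 80) = 1/(-76) = -1/76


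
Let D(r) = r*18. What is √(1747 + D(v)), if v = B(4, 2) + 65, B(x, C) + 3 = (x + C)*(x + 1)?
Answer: √3403 ≈ 58.335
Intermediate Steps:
B(x, C) = -3 + (1 + x)*(C + x) (B(x, C) = -3 + (x + C)*(x + 1) = -3 + (C + x)*(1 + x) = -3 + (1 + x)*(C + x))
v = 92 (v = (-3 + 2 + 4 + 4² + 2*4) + 65 = (-3 + 2 + 4 + 16 + 8) + 65 = 27 + 65 = 92)
D(r) = 18*r
√(1747 + D(v)) = √(1747 + 18*92) = √(1747 + 1656) = √3403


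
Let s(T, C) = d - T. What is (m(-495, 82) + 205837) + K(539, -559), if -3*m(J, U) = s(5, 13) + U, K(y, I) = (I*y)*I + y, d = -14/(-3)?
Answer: 1517702470/9 ≈ 1.6863e+8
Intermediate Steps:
d = 14/3 (d = -14*(-1/3) = 14/3 ≈ 4.6667)
s(T, C) = 14/3 - T
K(y, I) = y + y*I**2 (K(y, I) = y*I**2 + y = y + y*I**2)
m(J, U) = 1/9 - U/3 (m(J, U) = -((14/3 - 1*5) + U)/3 = -((14/3 - 5) + U)/3 = -(-1/3 + U)/3 = 1/9 - U/3)
(m(-495, 82) + 205837) + K(539, -559) = ((1/9 - 1/3*82) + 205837) + 539*(1 + (-559)**2) = ((1/9 - 82/3) + 205837) + 539*(1 + 312481) = (-245/9 + 205837) + 539*312482 = 1852288/9 + 168427798 = 1517702470/9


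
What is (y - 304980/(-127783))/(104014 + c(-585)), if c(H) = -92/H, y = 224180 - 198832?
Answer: 86137220520/353426182673 ≈ 0.24372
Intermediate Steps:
y = 25348
(y - 304980/(-127783))/(104014 + c(-585)) = (25348 - 304980/(-127783))/(104014 - 92/(-585)) = (25348 - 304980*(-1/127783))/(104014 - 92*(-1/585)) = (25348 + 304980/127783)/(104014 + 92/585) = 3239348464/(127783*(60848282/585)) = (3239348464/127783)*(585/60848282) = 86137220520/353426182673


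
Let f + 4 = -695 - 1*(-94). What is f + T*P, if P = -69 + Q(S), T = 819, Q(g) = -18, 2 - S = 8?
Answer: -71858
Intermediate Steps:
S = -6 (S = 2 - 1*8 = 2 - 8 = -6)
f = -605 (f = -4 + (-695 - 1*(-94)) = -4 + (-695 + 94) = -4 - 601 = -605)
P = -87 (P = -69 - 18 = -87)
f + T*P = -605 + 819*(-87) = -605 - 71253 = -71858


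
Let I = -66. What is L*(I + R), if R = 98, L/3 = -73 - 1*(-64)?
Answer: -864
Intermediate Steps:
L = -27 (L = 3*(-73 - 1*(-64)) = 3*(-73 + 64) = 3*(-9) = -27)
L*(I + R) = -27*(-66 + 98) = -27*32 = -864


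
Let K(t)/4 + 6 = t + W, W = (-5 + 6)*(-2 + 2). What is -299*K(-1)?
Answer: 8372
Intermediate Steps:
W = 0 (W = 1*0 = 0)
K(t) = -24 + 4*t (K(t) = -24 + 4*(t + 0) = -24 + 4*t)
-299*K(-1) = -299*(-24 + 4*(-1)) = -299*(-24 - 4) = -299*(-28) = 8372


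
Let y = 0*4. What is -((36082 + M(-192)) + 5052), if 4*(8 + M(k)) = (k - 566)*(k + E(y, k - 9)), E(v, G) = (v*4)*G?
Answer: -77510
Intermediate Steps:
y = 0
E(v, G) = 4*G*v (E(v, G) = (4*v)*G = 4*G*v)
M(k) = -8 + k*(-566 + k)/4 (M(k) = -8 + ((k - 566)*(k + 4*(k - 9)*0))/4 = -8 + ((-566 + k)*(k + 4*(-9 + k)*0))/4 = -8 + ((-566 + k)*(k + 0))/4 = -8 + ((-566 + k)*k)/4 = -8 + (k*(-566 + k))/4 = -8 + k*(-566 + k)/4)
-((36082 + M(-192)) + 5052) = -((36082 + (-8 - 283/2*(-192) + (¼)*(-192)²)) + 5052) = -((36082 + (-8 + 27168 + (¼)*36864)) + 5052) = -((36082 + (-8 + 27168 + 9216)) + 5052) = -((36082 + 36376) + 5052) = -(72458 + 5052) = -1*77510 = -77510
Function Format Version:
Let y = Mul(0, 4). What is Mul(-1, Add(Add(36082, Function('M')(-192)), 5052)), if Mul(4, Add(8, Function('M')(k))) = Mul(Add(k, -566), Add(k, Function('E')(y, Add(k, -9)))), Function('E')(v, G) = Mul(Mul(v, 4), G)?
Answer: -77510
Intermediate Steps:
y = 0
Function('E')(v, G) = Mul(4, G, v) (Function('E')(v, G) = Mul(Mul(4, v), G) = Mul(4, G, v))
Function('M')(k) = Add(-8, Mul(Rational(1, 4), k, Add(-566, k))) (Function('M')(k) = Add(-8, Mul(Rational(1, 4), Mul(Add(k, -566), Add(k, Mul(4, Add(k, -9), 0))))) = Add(-8, Mul(Rational(1, 4), Mul(Add(-566, k), Add(k, Mul(4, Add(-9, k), 0))))) = Add(-8, Mul(Rational(1, 4), Mul(Add(-566, k), Add(k, 0)))) = Add(-8, Mul(Rational(1, 4), Mul(Add(-566, k), k))) = Add(-8, Mul(Rational(1, 4), Mul(k, Add(-566, k)))) = Add(-8, Mul(Rational(1, 4), k, Add(-566, k))))
Mul(-1, Add(Add(36082, Function('M')(-192)), 5052)) = Mul(-1, Add(Add(36082, Add(-8, Mul(Rational(-283, 2), -192), Mul(Rational(1, 4), Pow(-192, 2)))), 5052)) = Mul(-1, Add(Add(36082, Add(-8, 27168, Mul(Rational(1, 4), 36864))), 5052)) = Mul(-1, Add(Add(36082, Add(-8, 27168, 9216)), 5052)) = Mul(-1, Add(Add(36082, 36376), 5052)) = Mul(-1, Add(72458, 5052)) = Mul(-1, 77510) = -77510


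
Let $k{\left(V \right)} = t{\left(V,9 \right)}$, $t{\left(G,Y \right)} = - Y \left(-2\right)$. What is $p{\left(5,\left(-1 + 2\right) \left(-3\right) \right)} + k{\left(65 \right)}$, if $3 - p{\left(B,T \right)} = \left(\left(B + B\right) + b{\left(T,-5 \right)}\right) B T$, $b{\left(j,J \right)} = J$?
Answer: $96$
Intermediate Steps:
$t{\left(G,Y \right)} = 2 Y$
$k{\left(V \right)} = 18$ ($k{\left(V \right)} = 2 \cdot 9 = 18$)
$p{\left(B,T \right)} = 3 - B T \left(-5 + 2 B\right)$ ($p{\left(B,T \right)} = 3 - \left(\left(B + B\right) - 5\right) B T = 3 - \left(2 B - 5\right) B T = 3 - \left(-5 + 2 B\right) B T = 3 - B \left(-5 + 2 B\right) T = 3 - B T \left(-5 + 2 B\right)$)
$p{\left(5,\left(-1 + 2\right) \left(-3\right) \right)} + k{\left(65 \right)} = \left(3 - 2 \left(-1 + 2\right) \left(-3\right) 5^{2} + 5 \cdot 5 \left(-1 + 2\right) \left(-3\right)\right) + 18 = \left(3 - 2 \cdot 1 \left(-3\right) 25 + 5 \cdot 5 \cdot 1 \left(-3\right)\right) + 18 = \left(3 - \left(-6\right) 25 + 5 \cdot 5 \left(-3\right)\right) + 18 = \left(3 + 150 - 75\right) + 18 = 78 + 18 = 96$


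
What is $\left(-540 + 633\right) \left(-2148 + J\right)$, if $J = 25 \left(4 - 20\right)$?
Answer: $-236964$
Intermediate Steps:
$J = -400$ ($J = 25 \left(-16\right) = -400$)
$\left(-540 + 633\right) \left(-2148 + J\right) = \left(-540 + 633\right) \left(-2148 - 400\right) = 93 \left(-2548\right) = -236964$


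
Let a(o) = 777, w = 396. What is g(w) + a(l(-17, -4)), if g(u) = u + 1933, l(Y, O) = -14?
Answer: 3106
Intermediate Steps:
g(u) = 1933 + u
g(w) + a(l(-17, -4)) = (1933 + 396) + 777 = 2329 + 777 = 3106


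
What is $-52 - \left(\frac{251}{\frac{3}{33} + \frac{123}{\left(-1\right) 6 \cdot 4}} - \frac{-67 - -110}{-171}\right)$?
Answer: $- \frac{181157}{75753} \approx -2.3914$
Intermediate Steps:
$-52 - \left(\frac{251}{\frac{3}{33} + \frac{123}{\left(-1\right) 6 \cdot 4}} - \frac{-67 - -110}{-171}\right) = -52 - \left(\frac{251}{3 \cdot \frac{1}{33} + \frac{123}{\left(-6\right) 4}} - \left(-67 + 110\right) \left(- \frac{1}{171}\right)\right) = -52 - \left(\frac{43}{171} + \frac{251}{\frac{1}{11} + \frac{123}{-24}}\right) = -52 - \left(\frac{43}{171} + \frac{251}{\frac{1}{11} + 123 \left(- \frac{1}{24}\right)}\right) = -52 - \left(\frac{43}{171} + \frac{251}{\frac{1}{11} - \frac{41}{8}}\right) = -52 - \left(\frac{43}{171} + \frac{251}{- \frac{443}{88}}\right) = -52 - - \frac{3757999}{75753} = -52 + \left(\frac{22088}{443} - \frac{43}{171}\right) = -52 + \frac{3757999}{75753} = - \frac{181157}{75753}$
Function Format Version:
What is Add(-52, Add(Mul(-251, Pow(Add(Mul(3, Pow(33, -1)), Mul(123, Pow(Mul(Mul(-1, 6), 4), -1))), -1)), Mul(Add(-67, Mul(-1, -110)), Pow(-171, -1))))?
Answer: Rational(-181157, 75753) ≈ -2.3914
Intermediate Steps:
Add(-52, Add(Mul(-251, Pow(Add(Mul(3, Pow(33, -1)), Mul(123, Pow(Mul(Mul(-1, 6), 4), -1))), -1)), Mul(Add(-67, Mul(-1, -110)), Pow(-171, -1)))) = Add(-52, Add(Mul(-251, Pow(Add(Mul(3, Rational(1, 33)), Mul(123, Pow(Mul(-6, 4), -1))), -1)), Mul(Add(-67, 110), Rational(-1, 171)))) = Add(-52, Add(Mul(-251, Pow(Add(Rational(1, 11), Mul(123, Pow(-24, -1))), -1)), Mul(43, Rational(-1, 171)))) = Add(-52, Add(Mul(-251, Pow(Add(Rational(1, 11), Mul(123, Rational(-1, 24))), -1)), Rational(-43, 171))) = Add(-52, Add(Mul(-251, Pow(Add(Rational(1, 11), Rational(-41, 8)), -1)), Rational(-43, 171))) = Add(-52, Add(Mul(-251, Pow(Rational(-443, 88), -1)), Rational(-43, 171))) = Add(-52, Add(Mul(-251, Rational(-88, 443)), Rational(-43, 171))) = Add(-52, Add(Rational(22088, 443), Rational(-43, 171))) = Add(-52, Rational(3757999, 75753)) = Rational(-181157, 75753)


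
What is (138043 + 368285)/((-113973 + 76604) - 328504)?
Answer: -506328/365873 ≈ -1.3839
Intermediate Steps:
(138043 + 368285)/((-113973 + 76604) - 328504) = 506328/(-37369 - 328504) = 506328/(-365873) = 506328*(-1/365873) = -506328/365873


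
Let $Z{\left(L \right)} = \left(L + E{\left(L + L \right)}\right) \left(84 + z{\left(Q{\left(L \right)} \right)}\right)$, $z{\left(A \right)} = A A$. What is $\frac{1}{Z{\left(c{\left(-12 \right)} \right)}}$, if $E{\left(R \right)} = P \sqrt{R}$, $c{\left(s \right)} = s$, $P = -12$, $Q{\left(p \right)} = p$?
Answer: $\frac{i}{2736 \left(- i + 2 \sqrt{6}\right)} \approx -1.462 \cdot 10^{-5} + 7.1623 \cdot 10^{-5} i$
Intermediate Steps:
$z{\left(A \right)} = A^{2}$
$E{\left(R \right)} = - 12 \sqrt{R}$
$Z{\left(L \right)} = \left(84 + L^{2}\right) \left(L - 12 \sqrt{2} \sqrt{L}\right)$ ($Z{\left(L \right)} = \left(L - 12 \sqrt{L + L}\right) \left(84 + L^{2}\right) = \left(L - 12 \sqrt{2 L}\right) \left(84 + L^{2}\right) = \left(L - 12 \sqrt{2} \sqrt{L}\right) \left(84 + L^{2}\right) = \left(84 + L^{2}\right) \left(L - 12 \sqrt{2} \sqrt{L}\right)$)
$\frac{1}{Z{\left(c{\left(-12 \right)} \right)}} = \frac{1}{\left(-12\right)^{3} + 84 \left(-12\right) - 1008 \sqrt{2} \sqrt{-12} - 12 \sqrt{2} \left(-12\right)^{\frac{5}{2}}} = \frac{1}{-1728 - 1008 - 1008 \sqrt{2} \cdot 2 i \sqrt{3} - 12 \sqrt{2} \cdot 288 i \sqrt{3}} = \frac{1}{-1728 - 1008 - 2016 i \sqrt{6} - 3456 i \sqrt{6}} = \frac{1}{-2736 - 5472 i \sqrt{6}}$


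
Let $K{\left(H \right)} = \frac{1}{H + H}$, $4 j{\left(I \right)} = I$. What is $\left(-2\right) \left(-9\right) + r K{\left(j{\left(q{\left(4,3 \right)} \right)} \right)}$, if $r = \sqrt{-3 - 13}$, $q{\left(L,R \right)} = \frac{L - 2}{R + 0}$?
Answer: $18 + 12 i \approx 18.0 + 12.0 i$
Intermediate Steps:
$q{\left(L,R \right)} = \frac{-2 + L}{R}$
$j{\left(I \right)} = \frac{I}{4}$
$K{\left(H \right)} = \frac{1}{2 H}$
$r = 4 i$ ($r = \sqrt{-16} = 4 i \approx 4.0 i$)
$\left(-2\right) \left(-9\right) + r K{\left(j{\left(q{\left(4,3 \right)} \right)} \right)} = \left(-2\right) \left(-9\right) + 4 i \frac{1}{2 \frac{\frac{1}{3} \left(-2 + 4\right)}{4}} = 18 + 4 i \frac{1}{2 \frac{\frac{1}{3} \cdot 2}{4}} = 18 + 4 i \frac{1}{2 \cdot \frac{1}{4} \cdot \frac{2}{3}} = 18 + 4 i \frac{\frac{1}{\frac{1}{6}}}{2} = 18 + 4 i \frac{1}{2} \cdot 6 = 18 + 4 i 3 = 18 + 12 i$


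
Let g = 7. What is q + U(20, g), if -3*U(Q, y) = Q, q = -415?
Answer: -1265/3 ≈ -421.67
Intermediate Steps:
U(Q, y) = -Q/3
q + U(20, g) = -415 - 1/3*20 = -415 - 20/3 = -1265/3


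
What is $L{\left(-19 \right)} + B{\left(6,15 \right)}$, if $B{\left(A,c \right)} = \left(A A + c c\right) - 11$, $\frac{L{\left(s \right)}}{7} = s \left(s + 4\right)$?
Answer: $2245$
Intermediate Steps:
$L{\left(s \right)} = 7 s \left(4 + s\right)$ ($L{\left(s \right)} = 7 s \left(s + 4\right) = 7 s \left(4 + s\right)$)
$B{\left(A,c \right)} = -11 + A^{2} + c^{2}$ ($B{\left(A,c \right)} = \left(A^{2} + c^{2}\right) - 11 = -11 + A^{2} + c^{2}$)
$L{\left(-19 \right)} + B{\left(6,15 \right)} = 7 \left(-19\right) \left(4 - 19\right) + \left(-11 + 6^{2} + 15^{2}\right) = 7 \left(-19\right) \left(-15\right) + \left(-11 + 36 + 225\right) = 1995 + 250 = 2245$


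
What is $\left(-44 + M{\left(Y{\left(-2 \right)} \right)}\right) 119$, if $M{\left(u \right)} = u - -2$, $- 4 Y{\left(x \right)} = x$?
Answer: $- \frac{9877}{2} \approx -4938.5$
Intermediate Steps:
$Y{\left(x \right)} = - \frac{x}{4}$
$M{\left(u \right)} = 2 + u$ ($M{\left(u \right)} = u + 2 = 2 + u$)
$\left(-44 + M{\left(Y{\left(-2 \right)} \right)}\right) 119 = \left(-44 + \left(2 - - \frac{1}{2}\right)\right) 119 = \left(-44 + \left(2 + \frac{1}{2}\right)\right) 119 = \left(-44 + \frac{5}{2}\right) 119 = \left(- \frac{83}{2}\right) 119 = - \frac{9877}{2}$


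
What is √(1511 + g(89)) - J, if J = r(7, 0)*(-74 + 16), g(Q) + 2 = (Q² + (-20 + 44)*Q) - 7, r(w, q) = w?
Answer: 406 + √11559 ≈ 513.51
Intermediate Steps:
g(Q) = -9 + Q² + 24*Q (g(Q) = -2 + ((Q² + (-20 + 44)*Q) - 7) = -2 + ((Q² + 24*Q) - 7) = -2 + (-7 + Q² + 24*Q) = -9 + Q² + 24*Q)
J = -406 (J = 7*(-74 + 16) = 7*(-58) = -406)
√(1511 + g(89)) - J = √(1511 + (-9 + 89² + 24*89)) - 1*(-406) = √(1511 + (-9 + 7921 + 2136)) + 406 = √(1511 + 10048) + 406 = √11559 + 406 = 406 + √11559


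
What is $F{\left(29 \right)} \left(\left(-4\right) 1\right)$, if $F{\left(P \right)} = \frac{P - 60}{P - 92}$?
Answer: $- \frac{124}{63} \approx -1.9683$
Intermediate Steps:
$F{\left(P \right)} = \frac{-60 + P}{-92 + P}$
$F{\left(29 \right)} \left(\left(-4\right) 1\right) = \frac{-60 + 29}{-92 + 29} \left(\left(-4\right) 1\right) = \frac{1}{-63} \left(-31\right) \left(-4\right) = \left(- \frac{1}{63}\right) \left(-31\right) \left(-4\right) = \frac{31}{63} \left(-4\right) = - \frac{124}{63}$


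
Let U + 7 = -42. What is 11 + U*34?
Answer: -1655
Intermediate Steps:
U = -49 (U = -7 - 42 = -49)
11 + U*34 = 11 - 49*34 = 11 - 1666 = -1655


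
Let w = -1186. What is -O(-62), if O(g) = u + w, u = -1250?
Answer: 2436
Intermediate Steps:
O(g) = -2436 (O(g) = -1250 - 1186 = -2436)
-O(-62) = -1*(-2436) = 2436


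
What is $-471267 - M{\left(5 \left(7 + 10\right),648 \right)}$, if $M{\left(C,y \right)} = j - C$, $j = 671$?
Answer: $-471853$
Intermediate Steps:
$M{\left(C,y \right)} = 671 - C$
$-471267 - M{\left(5 \left(7 + 10\right),648 \right)} = -471267 - \left(671 - 5 \left(7 + 10\right)\right) = -471267 - \left(671 - 5 \cdot 17\right) = -471267 - \left(671 - 85\right) = -471267 - 586 = -471853$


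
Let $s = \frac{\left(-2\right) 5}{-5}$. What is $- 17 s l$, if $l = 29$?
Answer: $-986$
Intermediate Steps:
$s = 2$ ($s = \left(-10\right) \left(- \frac{1}{5}\right) = 2$)
$- 17 s l = \left(-17\right) 2 \cdot 29 = \left(-34\right) 29 = -986$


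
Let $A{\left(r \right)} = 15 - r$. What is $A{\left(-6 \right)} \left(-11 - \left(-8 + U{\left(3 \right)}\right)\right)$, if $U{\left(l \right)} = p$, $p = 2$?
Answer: $-105$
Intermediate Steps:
$U{\left(l \right)} = 2$
$A{\left(-6 \right)} \left(-11 - \left(-8 + U{\left(3 \right)}\right)\right) = \left(15 - -6\right) \left(-11 - \left(-8 + 2\right)\right) = \left(15 + 6\right) \left(-11 - -6\right) = 21 \left(-11 + 6\right) = 21 \left(-5\right) = -105$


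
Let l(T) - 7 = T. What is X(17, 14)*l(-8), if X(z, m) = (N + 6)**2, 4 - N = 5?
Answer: -25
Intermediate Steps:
N = -1 (N = 4 - 1*5 = 4 - 5 = -1)
X(z, m) = 25 (X(z, m) = (-1 + 6)**2 = 5**2 = 25)
l(T) = 7 + T
X(17, 14)*l(-8) = 25*(7 - 8) = 25*(-1) = -25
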